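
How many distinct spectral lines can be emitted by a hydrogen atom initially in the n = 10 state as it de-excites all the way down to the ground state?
45

The electron can occupy levels n = 1, 2, ..., 10 during de-excitation — that is m = 10 - 1 + 1 = 10 distinct levels.

The number of distinct spectral lines equals the number of ways to choose 2 of these m levels (each pair gives one possible emission transition):

Number of lines = m(m-1)/2 = 10×9/2 = 45

These correspond to all possible transitions between the 10 levels:
10 → 9, 10 → 8, 10 → 7, 10 → 6, 10 → 5, 10 → 4, 10 → 3, 10 → 2...

Each transition produces a photon with a unique energy (and thus wavelength). This count does not depend on Z.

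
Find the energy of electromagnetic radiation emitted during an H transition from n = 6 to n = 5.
0.166292 eV

The energy levels are E_n = -13.6057 eV / n².

Energy at n = 6: E_6 = -13.6057 / 6² = -0.377936111 eV
Energy at n = 5: E_5 = -13.6057 / 5² = -0.544228000 eV

For emission (electron falling to lower state), the photon energy is:
E_photon = E_6 - E_5 = |-0.377936111 - (-0.544228000)|
E_photon = 0.166292 eV

This energy is carried away by the emitted photon.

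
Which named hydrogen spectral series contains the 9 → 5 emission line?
Pfund series

The spectral series in hydrogen are named based on the final (lower) energy level:
- Lyman series: n_final = 1 (ultraviolet)
- Balmer series: n_final = 2 (visible/near-UV)
- Paschen series: n_final = 3 (infrared)
- Brackett series: n_final = 4 (infrared)
- Pfund series: n_final = 5 (far infrared)

Since this transition ends at n = 5, it belongs to the Pfund series.

For reference, this 9 → 5 line has photon energy
ΔE = 13.6057 eV × (1/5² - 1/9²) = 0.376256395 eV,
corresponding to wavelength λ = hc/ΔE = 1239.84 eV·nm / 0.376256395 eV = 3295.200 nm in the far infrared region.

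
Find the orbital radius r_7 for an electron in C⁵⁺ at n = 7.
0.4322 nm (or 4.3216 Å)

The Bohr radius formula is:
r_n = n² a₀ / Z

where a₀ = 0.0529177 nm is the Bohr radius.

For C⁵⁺ (Z = 6) at n = 7:
r_7 = 7² × 0.0529177 nm / 6
r_7 = 49 × 0.0529177 nm / 6
r_7 = 2.59297 nm / 6
r_7 = 0.4322 nm

The electron orbits at approximately 0.4322 nm from the nucleus.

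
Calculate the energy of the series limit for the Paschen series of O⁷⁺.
96.752 eV

The series limit corresponds to the transition from n = ∞ to n = 3.
This is the highest energy (shortest wavelength) transition in the Paschen series.

E_∞ = 0 eV
E_3 = -13.6057 × 8² / 3² = -96.752 eV

Energy at series limit:
ΔE = E_∞ - E_3 = 0 - (-96.752) = 96.752 eV

This energy equals the ionization energy from the n = 3 state of O⁷⁺.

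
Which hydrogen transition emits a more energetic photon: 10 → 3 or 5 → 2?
5 → 2

Calculate the energy for each transition:

Transition 10 → 3:
ΔE₁ = |E_3 - E_10| = |-13.6057/3² - (-13.6057/10²)|
ΔE₁ = |-1.51174444 - (-0.13605700)| = 1.37569 eV

Transition 5 → 2:
ΔE₂ = |E_2 - E_5| = |-13.6057/2² - (-13.6057/5²)|
ΔE₂ = |-3.40142500 - (-0.54422800)| = 2.85720 eV

Since 2.85720 eV > 1.37569 eV, the transition 5 → 2 emits the more energetic photon.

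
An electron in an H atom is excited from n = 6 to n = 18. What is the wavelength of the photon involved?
3690.62 nm

First, find the transition energy using E_n = -13.6057 / n² eV:
E_6 = -13.6057 / 6² = -0.37793611 eV
E_18 = -13.6057 / 18² = -0.04199290 eV

Photon energy: |ΔE| = |E_18 - E_6| = 0.33594321 eV

Convert to wavelength using E = hc/λ with hc = 1239.84 eV·nm:
λ = hc/E = 1239.84 eV·nm / 0.33594321 eV
λ = 3690.62 nm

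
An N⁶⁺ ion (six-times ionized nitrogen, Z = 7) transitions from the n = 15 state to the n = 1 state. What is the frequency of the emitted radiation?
1.60e+17 Hz

First, find the transition energy:
E_15 = -13.6057 × 7² / 15² = -2.96302 eV
E_1 = -13.6057 × 7² / 1² = -666.67930 eV
|ΔE| = |E_1 - E_15| = 663.71628 eV

Convert to Joules: E = 663.71628 eV × (1.602177 × 10⁻¹⁹ J/eV) = 1.0634e-16 J

Using E = hf:
f = E/h = 1.0634e-16 J / (6.62607 × 10⁻³⁴ J·s)
f = 1.60e+17 Hz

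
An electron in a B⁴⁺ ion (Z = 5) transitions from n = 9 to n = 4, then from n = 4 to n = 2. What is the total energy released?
80.83633 eV

The energy levels of B⁴⁺ are E_n = -13.6057 × 5² / n² eV.

First transition (9 → 4):
ΔE₁ = |E_4 - E_9|
ΔE₁ = |-21.25890625000 - (-4.19929012346)| = 17.05961613 eV

Second transition (4 → 2):
ΔE₂ = |E_2 - E_4|
ΔE₂ = |-85.03562500000 - (-21.25890625000)| = 63.77671875 eV

Total energy released:
E_total = ΔE₁ + ΔE₂ = 17.05961613 + 63.77671875 = 80.83633 eV

Note: This equals the direct transition 9 → 2: 80.83633 eV ✓
Energy is conserved regardless of the path taken.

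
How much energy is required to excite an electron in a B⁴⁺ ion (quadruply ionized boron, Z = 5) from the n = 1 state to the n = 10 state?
336.74108 eV

The energy levels of a hydrogen-like atom are E_n = -13.6057 Z² eV / n².

Energy at n = 1: E_1 = -13.6057 × 5² / 1² = -340.14250000 eV
Energy at n = 10: E_10 = -13.6057 × 5² / 10² = -3.40142500 eV

The excitation energy is the difference:
ΔE = E_10 - E_1
ΔE = -3.40142500 - (-340.14250000)
ΔE = 336.74108 eV

Since this is positive, energy must be absorbed (photon absorption).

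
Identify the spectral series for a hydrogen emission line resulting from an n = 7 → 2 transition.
Balmer series

The spectral series in hydrogen are named based on the final (lower) energy level:
- Lyman series: n_final = 1 (ultraviolet)
- Balmer series: n_final = 2 (visible/near-UV)
- Paschen series: n_final = 3 (infrared)
- Brackett series: n_final = 4 (infrared)
- Pfund series: n_final = 5 (far infrared)

Since this transition ends at n = 2, it belongs to the Balmer series.

For reference, this 7 → 2 line has photon energy
ΔE = 13.6057 eV × (1/2² - 1/7²) = 3.1237576531 eV,
corresponding to wavelength λ = hc/ΔE = 1239.84 eV·nm / 3.1237576531 eV = 396.906591 nm in the visible/near-UV region.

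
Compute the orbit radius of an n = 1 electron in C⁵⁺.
0.008820 nm (or 0.088196 Å)

The Bohr radius formula is:
r_n = n² a₀ / Z

where a₀ = 0.052917721 nm is the Bohr radius.

For C⁵⁺ (Z = 6) at n = 1:
r_1 = 1² × 0.052917721 nm / 6
r_1 = 1 × 0.052917721 nm / 6
r_1 = 0.0529177 nm / 6
r_1 = 0.008820 nm

The electron orbits at approximately 0.008820 nm from the nucleus.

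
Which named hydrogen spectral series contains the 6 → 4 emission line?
Brackett series

The spectral series in hydrogen are named based on the final (lower) energy level:
- Lyman series: n_final = 1 (ultraviolet)
- Balmer series: n_final = 2 (visible/near-UV)
- Paschen series: n_final = 3 (infrared)
- Brackett series: n_final = 4 (infrared)
- Pfund series: n_final = 5 (far infrared)

Since this transition ends at n = 4, it belongs to the Brackett series.

For reference, this 6 → 4 line has photon energy
ΔE = 13.6057 eV × (1/4² - 1/6²) = 0.47242013889 eV,
corresponding to wavelength λ = hc/ΔE = 1239.84 eV·nm / 0.47242013889 eV = 2624.44358 nm in the infrared region.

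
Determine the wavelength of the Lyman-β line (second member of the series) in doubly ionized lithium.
11.39081 nm

The lines of a series are numbered from the longest wavelength (smallest ΔE) outward; the second line is the transition from n = n_f + 2 to n_f.
The Lyman series has all transitions ending at n_f = 1.

For Li²⁺ (Z = 3), the second line (β-line) is the jump from n = 3 to n = 1:
E_3 = -13.6057 × 3² / 3² = -13.6057000 eV
E_1 = -13.6057 × 3² / 1² = -122.4513000 eV
ΔE = E_3 - E_1 = 108.8456000 eV

λ = hc/E = 1239.84 eV·nm / 108.8456000 eV
λ = 11.39081 nm

This is the β-line of the Lyman series in Li²⁺.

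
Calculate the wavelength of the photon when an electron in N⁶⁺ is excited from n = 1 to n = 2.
2.4796 nm

First, find the transition energy using E_n = -13.6057 Z² / n² eV:
E_1 = -13.6057 × 7² / 1² = -666.679300 eV
E_2 = -13.6057 × 7² / 2² = -166.669825 eV

Photon energy: |ΔE| = |E_2 - E_1| = 500.009475 eV

Convert to wavelength using E = hc/λ with hc = 1239.84 eV·nm:
λ = hc/E = 1239.84 eV·nm / 500.009475 eV
λ = 2.4796 nm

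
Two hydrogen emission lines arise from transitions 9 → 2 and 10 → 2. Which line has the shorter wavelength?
10 → 2

Calculate the energy for each transition:

Transition 9 → 2:
ΔE₁ = |E_2 - E_9| = |-13.6057/2² - (-13.6057/9²)|
ΔE₁ = |-3.401425000000 - (-0.167971604938)| = 3.233453395 eV

Transition 10 → 2:
ΔE₂ = |E_2 - E_10| = |-13.6057/2² - (-13.6057/10²)|
ΔE₂ = |-3.401425000000 - (-0.136057000000)| = 3.265368000 eV

Since 3.265368000 eV > 3.233453395 eV, the transition 10 → 2 emits the more energetic photon.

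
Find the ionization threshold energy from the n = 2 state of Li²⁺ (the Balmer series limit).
30.613 eV

The series limit corresponds to the transition from n = ∞ to n = 2.
This is the highest energy (shortest wavelength) transition in the Balmer series.

E_∞ = 0 eV
E_2 = -13.6057 × 3² / 2² = -30.613 eV

Energy at series limit:
ΔE = E_∞ - E_2 = 0 - (-30.613) = 30.613 eV

This energy equals the ionization energy from the n = 2 state of Li²⁺.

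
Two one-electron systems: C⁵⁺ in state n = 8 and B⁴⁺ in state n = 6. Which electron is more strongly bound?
B⁴⁺ at n = 6 (E = -9.448 eV)

Using E_n = -13.6057 Z² / n² eV:

C⁵⁺ (Z = 6) at n = 8:
E = -13.6057 × 6² / 8² = -13.6057 × 36 / 64 = -7.653206 eV

B⁴⁺ (Z = 5) at n = 6:
E = -13.6057 × 5² / 6² = -13.6057 × 25 / 36 = -9.448403 eV

Since -9.448403 eV < -7.653206 eV,
B⁴⁺ at n = 6 is more tightly bound (requires more energy to ionize).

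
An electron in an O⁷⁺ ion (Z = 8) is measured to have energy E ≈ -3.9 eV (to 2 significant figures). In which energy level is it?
n = 15

The exact energy levels follow E_n = -13.6057 Z² / n² eV with Z = 8.

The measured value (-3.9 eV) is reported to only 2 significant figures, so we must test candidate n values and see which one matches to that precision.

Candidate energies:
  n = 13:  E = -13.6057 × 8² / 13² = -5.15245 eV
  n = 14:  E = -13.6057 × 8² / 14² = -4.44268 eV
  n = 15:  E = -13.6057 × 8² / 15² = -3.87007 eV  ← matches
  n = 16:  E = -13.6057 × 8² / 16² = -3.40143 eV
  n = 17:  E = -13.6057 × 8² / 17² = -3.01303 eV

Checking against the measurement of -3.9 eV (2 sig figs), only n = 15 agrees:
E_15 = -3.87007 eV, which rounds to -3.9 eV ✓

Therefore n = 15.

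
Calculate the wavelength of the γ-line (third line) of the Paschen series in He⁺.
273.379539 nm

The lines of a series are numbered from the longest wavelength (smallest ΔE) outward; the third line is the transition from n = n_f + 3 to n_f.
The Paschen series has all transitions ending at n_f = 3.

For He⁺ (Z = 2), the third line (γ-line) is the jump from n = 6 to n = 3:
E_6 = -13.6057 × 2² / 6² = -1.5117444444 eV
E_3 = -13.6057 × 2² / 3² = -6.0469777778 eV
ΔE = E_6 - E_3 = 4.5352333334 eV

λ = hc/E = 1239.84 eV·nm / 4.5352333334 eV
λ = 273.379539 nm

This is the γ-line of the Paschen series in He⁺.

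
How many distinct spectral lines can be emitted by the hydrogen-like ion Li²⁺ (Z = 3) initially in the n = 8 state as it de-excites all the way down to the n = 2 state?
21

The electron can occupy levels n = 2, 3, ..., 8 during de-excitation — that is m = 8 - 2 + 1 = 7 distinct levels.

The number of distinct spectral lines equals the number of ways to choose 2 of these m levels (each pair gives one possible emission transition):

Number of lines = m(m-1)/2 = 7×6/2 = 21

These correspond to all possible transitions between the 7 levels:
8 → 7, 8 → 6, 8 → 5, 8 → 4, 8 → 3, 8 → 2, 7 → 6, 7 → 5...

Each transition produces a photon with a unique energy (and thus wavelength). This count does not depend on Z.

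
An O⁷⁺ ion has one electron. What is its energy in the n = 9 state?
-10.750183 eV

For hydrogen-like ions, the energy levels scale with Z²:
E_n = -13.6057 Z² / n² eV

For O⁷⁺ (Z = 8) at n = 9:
E_9 = -13.6057 × 8² / 9²
E_9 = -13.6057 × 64 / 81
E_9 = -870.7648 / 81
E_9 = -10.750183 eV

The energy is 64 times more negative than hydrogen at the same n due to the stronger nuclear charge.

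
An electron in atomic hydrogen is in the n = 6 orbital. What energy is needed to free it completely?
0.3779 eV

The ionization energy is the energy needed to remove the electron completely (n → ∞).

For hydrogen, E_n = -13.6057 eV / n².

At n = 6: E_6 = -13.6057 / 6² = -0.3779361 eV
At n = ∞: E_∞ = 0 eV

Ionization energy = E_∞ - E_6 = 0 - (-0.3779361) = 0.3779361 eV
Ionization energy ≈ 0.3779 eV

This is also called the binding energy of the electron in state n = 6.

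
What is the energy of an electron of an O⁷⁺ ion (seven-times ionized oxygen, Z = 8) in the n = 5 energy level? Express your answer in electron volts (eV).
-34.830592 eV

The energy levels of a hydrogen-like atom are given by:
E_n = -13.6057 Z² / n² eV  (with Z = 8 for O⁷⁺)

For n = 5:
E_5 = -13.6057 × 8² / 5²
E_5 = -13.6057 × 64 / 25
E_5 = -34.830592 eV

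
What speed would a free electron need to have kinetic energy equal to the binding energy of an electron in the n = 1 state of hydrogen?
2.1877e+06 m/s (or 0.72974% of c)

The binding energy at n = 1 for hydrogen is:
E_1 = -13.6057/1² = -13.6057000 eV
|E_1| = 13.6057000 eV

Convert to Joules:
KE = 13.6057000 eV × (1.602177 × 10⁻¹⁹ J/eV) = 2.179874e-18 J

Using KE = ½mv²:
v = √(2·KE/m_e)
v = √(2 × 2.179874e-18 J / 9.10938 × 10⁻³¹ kg)
v = 2.1877e+06 m/s

This is approximately 0.72974% the speed of light.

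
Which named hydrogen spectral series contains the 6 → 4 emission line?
Brackett series

The spectral series in hydrogen are named based on the final (lower) energy level:
- Lyman series: n_final = 1 (ultraviolet)
- Balmer series: n_final = 2 (visible/near-UV)
- Paschen series: n_final = 3 (infrared)
- Brackett series: n_final = 4 (infrared)
- Pfund series: n_final = 5 (far infrared)

Since this transition ends at n = 4, it belongs to the Brackett series.

For reference, this 6 → 4 line has photon energy
ΔE = 13.6057 eV × (1/4² - 1/6²) = 0.4724201389 eV,
corresponding to wavelength λ = hc/ΔE = 1239.84 eV·nm / 0.4724201389 eV = 2624.4436 nm in the infrared region.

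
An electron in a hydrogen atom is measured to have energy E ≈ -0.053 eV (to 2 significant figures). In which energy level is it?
n = 16

The exact energy levels follow E_n = -13.6057 eV / n².

The measured value (-0.053 eV) is reported to only 2 significant figures, so we must test candidate n values and see which one matches to that precision.

Candidate energies:
  n = 14:  E = -13.6057/14² = -0.06942 eV
  n = 15:  E = -13.6057/15² = -0.06047 eV
  n = 16:  E = -13.6057/16² = -0.05315 eV  ← matches
  n = 17:  E = -13.6057/17² = -0.04708 eV
  n = 18:  E = -13.6057/18² = -0.04199 eV

Checking against the measurement of -0.053 eV (2 sig figs), only n = 16 agrees:
E_16 = -0.05315 eV, which rounds to -0.053 eV ✓

Therefore n = 16.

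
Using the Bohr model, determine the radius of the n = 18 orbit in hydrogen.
17.1453 nm (or 171.4533 Å)

The Bohr radius formula is:
r_n = n² a₀ / Z

where a₀ = 0.0529177 nm is the Bohr radius.

For H (Z = 1) at n = 18:
r_18 = 18² × 0.0529177 nm / 1
r_18 = 324 × 0.0529177 nm / 1
r_18 = 17.14533 nm / 1
r_18 = 17.1453 nm

The electron orbits at approximately 17.1453 nm from the nucleus.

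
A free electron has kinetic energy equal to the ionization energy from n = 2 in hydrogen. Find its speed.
1.0938e+06 m/s (or 0.36% of c)

The binding energy at n = 2 for hydrogen is:
E_2 = -13.6057/2² = -3.4014250 eV
|E_2| = 3.4014250 eV

Convert to Joules:
KE = 3.4014250 eV × (1.602177 × 10⁻¹⁹ J/eV) = 5.449685e-19 J

Using KE = ½mv²:
v = √(2·KE/m_e)
v = √(2 × 5.449685e-19 J / 9.10938 × 10⁻³¹ kg)
v = 1.0938e+06 m/s

This is approximately 0.36% the speed of light.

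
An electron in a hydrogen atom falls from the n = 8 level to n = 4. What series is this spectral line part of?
Brackett series

The spectral series in hydrogen are named based on the final (lower) energy level:
- Lyman series: n_final = 1 (ultraviolet)
- Balmer series: n_final = 2 (visible/near-UV)
- Paschen series: n_final = 3 (infrared)
- Brackett series: n_final = 4 (infrared)
- Pfund series: n_final = 5 (far infrared)

Since this transition ends at n = 4, it belongs to the Brackett series.

For reference, this 8 → 4 line has photon energy
ΔE = 13.6057 eV × (1/4² - 1/8²) = 0.63776718750 eV,
corresponding to wavelength λ = hc/ΔE = 1239.84 eV·nm / 0.63776718750 eV = 1944.03228 nm in the infrared region.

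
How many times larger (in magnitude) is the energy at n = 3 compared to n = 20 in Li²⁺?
44.4444

Using E_n = -13.6057 Z² / n² eV with Z = 3:

E_3 = -13.6057 × 3² / 3² = -122.4513 / 9 = -13.6057000000 eV
E_20 = -13.6057 × 3² / 20² = -122.4513 / 400 = -0.3061282500 eV

The ratio is:
E_3/E_20 = (-13.6057000000) / (-0.3061282500)
E_3/E_20 = (-122.4513/9) / (-122.4513/400)
E_3/E_20 = 400/9
E_3/E_20 = 44.4444
(Note: the Z² factors cancel in the ratio.)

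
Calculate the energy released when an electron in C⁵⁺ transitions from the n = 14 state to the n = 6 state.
11.11 eV

The energy levels are E_n = -13.6057 Z² eV / n².

Energy at n = 14: E_14 = -13.6057 × 6² / 14² = -2.49901 eV
Energy at n = 6: E_6 = -13.6057 × 6² / 6² = -13.60570 eV

For emission (electron falling to lower state), the photon energy is:
E_photon = E_14 - E_6 = |-2.49901 - (-13.60570)|
E_photon = 11.11 eV

This energy is carried away by the emitted photon.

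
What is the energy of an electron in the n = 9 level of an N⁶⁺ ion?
-8.230609 eV

For hydrogen-like ions, the energy levels scale with Z²:
E_n = -13.6057 Z² / n² eV

For N⁶⁺ (Z = 7) at n = 9:
E_9 = -13.6057 × 7² / 9²
E_9 = -13.6057 × 49 / 81
E_9 = -666.6793 / 81
E_9 = -8.230609 eV

The energy is 49 times more negative than hydrogen at the same n due to the stronger nuclear charge.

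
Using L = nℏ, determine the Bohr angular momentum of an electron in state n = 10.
1.055e-33 J·s (or 10ℏ)

In the Bohr model, angular momentum is quantized:
L = nℏ

where ℏ = h/(2π) = 1.05457e-34 J·s

For n = 10:
L = 10 × 1.05457e-34 J·s
L = 1.055e-33 J·s

This can also be written as L = 10ℏ.
The angular momentum is an integer multiple of the reduced Planck constant.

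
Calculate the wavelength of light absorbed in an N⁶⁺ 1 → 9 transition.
1.8830 nm

First, find the transition energy using E_n = -13.6057 Z² / n² eV:
E_1 = -13.6057 × 7² / 1² = -666.679300 eV
E_9 = -13.6057 × 7² / 9² = -8.230609 eV

Photon energy: |ΔE| = |E_9 - E_1| = 658.448691 eV

Convert to wavelength using E = hc/λ with hc = 1239.84 eV·nm:
λ = hc/E = 1239.84 eV·nm / 658.448691 eV
λ = 1.8830 nm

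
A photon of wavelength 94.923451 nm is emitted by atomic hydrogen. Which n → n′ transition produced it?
n = 5 → n = 1

First, find the photon energy from the wavelength (hc = 1239.84 eV·nm):
E = hc/λ = 1239.84 eV·nm / 94.923451 nm = 13.061472 eV

The energy levels of hydrogen satisfy E_n = -13.6057 / n² eV, so an emission n_i → n_f releases
ΔE = 13.6057 × (1/n_f² − 1/n_i²) eV.

Setting ΔE equal to the photon energy:
1/n_f² − 1/n_i² = 13.061472 / 13.6057 = 0.96000000

Since 1/n_i² must be positive, we need 1/n_f² > 0.96000000, i.e. n_f ≤ 1. For each allowed n_f, solve n_i = (1/n_f² − 0.96000000)^(−1/2) and check whether it is a whole number:
  n_f = 1: 1/n_i² = 1.00000000 − 0.96000000 = 0.04000000 → n_i = 5.000  → integer, n_i = 5 ✓

Only n_f = 1 gives an integer upper level, n_i = 5.

The transition is from n = 5 to n = 1 (emission).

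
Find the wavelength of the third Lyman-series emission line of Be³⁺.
6.0751 nm

The lines of a series are numbered from the longest wavelength (smallest ΔE) outward; the third line is the transition from n = n_f + 3 to n_f.
The Lyman series has all transitions ending at n_f = 1.

For Be³⁺ (Z = 4), the third line (γ-line) is the jump from n = 4 to n = 1:
E_4 = -13.6057 × 4² / 4² = -13.605700 eV
E_1 = -13.6057 × 4² / 1² = -217.691200 eV
ΔE = E_4 - E_1 = 204.085500 eV

λ = hc/E = 1239.84 eV·nm / 204.085500 eV
λ = 6.0751 nm

This is the γ-line of the Lyman series in Be³⁺.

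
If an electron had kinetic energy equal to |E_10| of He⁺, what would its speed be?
4.37539e+05 m/s (or 0.1459% of c)

The binding energy at n = 10 for He⁺ is:
E_10 = -13.6057 × 2²/10² = -0.544228000 eV
|E_10| = 0.544228000 eV

Convert to Joules:
KE = 0.544228000 eV × (1.602177 × 10⁻¹⁹ J/eV) = 8.7194958e-20 J

Using KE = ½mv²:
v = √(2·KE/m_e)
v = √(2 × 8.7194958e-20 J / 9.10938 × 10⁻³¹ kg)
v = 4.37539e+05 m/s

This is approximately 0.1459% the speed of light.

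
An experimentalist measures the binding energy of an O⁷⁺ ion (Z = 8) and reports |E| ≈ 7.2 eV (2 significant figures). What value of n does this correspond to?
n = 11

The exact energy levels follow E_n = -13.6057 Z² / n² eV with Z = 8.

The measured value (-7.2 eV) is reported to only 2 significant figures, so we must test candidate n values and see which one matches to that precision.

Candidate energies:
  n = 9:  E = -13.6057 × 8² / 9² = -10.75018 eV
  n = 10:  E = -13.6057 × 8² / 10² = -8.70765 eV
  n = 11:  E = -13.6057 × 8² / 11² = -7.19640 eV  ← matches
  n = 12:  E = -13.6057 × 8² / 12² = -6.04698 eV
  n = 13:  E = -13.6057 × 8² / 13² = -5.15245 eV

Checking against the measurement of -7.2 eV (2 sig figs), only n = 11 agrees:
E_11 = -7.19640 eV, which rounds to -7.2 eV ✓

Therefore n = 11.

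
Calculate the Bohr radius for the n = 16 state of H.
13.546937 nm (or 135.469366 Å)

The Bohr radius formula is:
r_n = n² a₀ / Z

where a₀ = 0.052917721 nm is the Bohr radius.

For H (Z = 1) at n = 16:
r_16 = 16² × 0.052917721 nm / 1
r_16 = 256 × 0.052917721 nm / 1
r_16 = 13.5469366 nm / 1
r_16 = 13.546937 nm

The electron orbits at approximately 13.546937 nm from the nucleus.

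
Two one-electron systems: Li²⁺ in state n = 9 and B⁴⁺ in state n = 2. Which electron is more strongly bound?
B⁴⁺ at n = 2 (E = -85.04 eV)

Using E_n = -13.6057 Z² / n² eV:

Li²⁺ (Z = 3) at n = 9:
E = -13.6057 × 3² / 9² = -13.6057 × 9 / 81 = -1.51174 eV

B⁴⁺ (Z = 5) at n = 2:
E = -13.6057 × 5² / 2² = -13.6057 × 25 / 4 = -85.03563 eV

Since -85.03563 eV < -1.51174 eV,
B⁴⁺ at n = 2 is more tightly bound (requires more energy to ionize).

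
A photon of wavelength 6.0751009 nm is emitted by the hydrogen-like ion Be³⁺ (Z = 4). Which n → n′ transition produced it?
n = 4 → n = 1

First, find the photon energy from the wavelength (hc = 1239.84 eV·nm):
E = hc/λ = 1239.84 eV·nm / 6.0751009 nm = 204.08550 eV

The energy levels of Be³⁺ satisfy E_n = -13.6057 × 4² / n² eV, so an emission n_i → n_f releases
ΔE = 13.6057 × 4² × (1/n_f² − 1/n_i²) eV.

Setting ΔE equal to the photon energy:
1/n_f² − 1/n_i² = 204.08550 / (13.6057 × 4²) = 0.93750000

Since 1/n_i² must be positive, we need 1/n_f² > 0.93750000, i.e. n_f ≤ 1. For each allowed n_f, solve n_i = (1/n_f² − 0.93750000)^(−1/2) and check whether it is a whole number:
  n_f = 1: 1/n_i² = 1.00000000 − 0.93750000 = 0.06250000 → n_i = 4.000  → integer, n_i = 4 ✓

Only n_f = 1 gives an integer upper level, n_i = 4.

The transition is from n = 4 to n = 1 (emission).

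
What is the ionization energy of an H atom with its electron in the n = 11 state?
0.1124 eV

The ionization energy is the energy needed to remove the electron completely (n → ∞).

For hydrogen, E_n = -13.6057 eV / n².

At n = 11: E_11 = -13.6057 / 11² = -0.1124438 eV
At n = ∞: E_∞ = 0 eV

Ionization energy = E_∞ - E_11 = 0 - (-0.1124438) = 0.1124438 eV
Ionization energy ≈ 0.1124 eV

This is also called the binding energy of the electron in state n = 11.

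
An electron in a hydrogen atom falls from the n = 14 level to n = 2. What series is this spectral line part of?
Balmer series

The spectral series in hydrogen are named based on the final (lower) energy level:
- Lyman series: n_final = 1 (ultraviolet)
- Balmer series: n_final = 2 (visible/near-UV)
- Paschen series: n_final = 3 (infrared)
- Brackett series: n_final = 4 (infrared)
- Pfund series: n_final = 5 (far infrared)

Since this transition ends at n = 2, it belongs to the Balmer series.

For reference, this 14 → 2 line has photon energy
ΔE = 13.6057 eV × (1/2² - 1/14²) = 3.33200816 eV,
corresponding to wavelength λ = hc/ΔE = 1239.84 eV·nm / 3.33200816 eV = 372.0999 nm in the visible/near-UV region.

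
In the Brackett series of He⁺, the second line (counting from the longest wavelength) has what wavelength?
656.1109 nm

The lines of a series are numbered from the longest wavelength (smallest ΔE) outward; the second line is the transition from n = n_f + 2 to n_f.
The Brackett series has all transitions ending at n_f = 4.

For He⁺ (Z = 2), the second line (β-line) is the jump from n = 6 to n = 4:
E_6 = -13.6057 × 2² / 6² = -1.51174444 eV
E_4 = -13.6057 × 2² / 4² = -3.40142500 eV
ΔE = E_6 - E_4 = 1.88968056 eV

λ = hc/E = 1239.84 eV·nm / 1.88968056 eV
λ = 656.1109 nm

This is the β-line of the Brackett series in He⁺.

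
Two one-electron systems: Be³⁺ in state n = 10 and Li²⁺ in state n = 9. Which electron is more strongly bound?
Be³⁺ at n = 10 (E = -2.1769 eV)

Using E_n = -13.6057 Z² / n² eV:

Be³⁺ (Z = 4) at n = 10:
E = -13.6057 × 4² / 10² = -13.6057 × 16 / 100 = -2.1769120 eV

Li²⁺ (Z = 3) at n = 9:
E = -13.6057 × 3² / 9² = -13.6057 × 9 / 81 = -1.5117444 eV

Since -2.1769120 eV < -1.5117444 eV,
Be³⁺ at n = 10 is more tightly bound (requires more energy to ionize).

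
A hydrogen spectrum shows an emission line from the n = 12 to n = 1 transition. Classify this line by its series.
Lyman series

The spectral series in hydrogen are named based on the final (lower) energy level:
- Lyman series: n_final = 1 (ultraviolet)
- Balmer series: n_final = 2 (visible/near-UV)
- Paschen series: n_final = 3 (infrared)
- Brackett series: n_final = 4 (infrared)
- Pfund series: n_final = 5 (far infrared)

Since this transition ends at n = 1, it belongs to the Lyman series.

For reference, this 12 → 1 line has photon energy
ΔE = 13.6057 eV × (1/1² - 1/12²) = 13.51121597 eV,
corresponding to wavelength λ = hc/ΔE = 1239.84 eV·nm / 13.51121597 eV = 91.763762 nm in the ultraviolet region.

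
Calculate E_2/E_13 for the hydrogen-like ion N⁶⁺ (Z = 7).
42.250

Using E_n = -13.6057 Z² / n² eV with Z = 7:

E_2 = -13.6057 × 7² / 2² = -666.6793 / 4 = -166.669825000 eV
E_13 = -13.6057 × 7² / 13² = -666.6793 / 169 = -3.944847929 eV

The ratio is:
E_2/E_13 = (-166.669825000) / (-3.944847929)
E_2/E_13 = (-666.6793/4) / (-666.6793/169)
E_2/E_13 = 169/4
E_2/E_13 = 42.250
(Note: the Z² factors cancel in the ratio.)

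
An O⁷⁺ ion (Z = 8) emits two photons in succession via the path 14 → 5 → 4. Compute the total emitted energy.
49.98012 eV

The energy levels of O⁷⁺ are E_n = -13.6057 × 8² / n² eV.

First transition (14 → 5):
ΔE₁ = |E_5 - E_14|
ΔE₁ = |-34.83059200000 - (-4.44267755102)| = 30.38791445 eV

Second transition (5 → 4):
ΔE₂ = |E_4 - E_5|
ΔE₂ = |-54.42280000000 - (-34.83059200000)| = 19.59220800 eV

Total energy released:
E_total = ΔE₁ + ΔE₂ = 30.38791445 + 19.59220800 = 49.98012 eV

Note: This equals the direct transition 14 → 4: 49.98012 eV ✓
Energy is conserved regardless of the path taken.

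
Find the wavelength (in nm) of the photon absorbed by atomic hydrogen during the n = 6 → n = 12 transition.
4374.07263 nm

First, find the transition energy using E_n = -13.6057 / n² eV:
E_6 = -13.6057 / 6² = -0.37793611111 eV
E_12 = -13.6057 / 12² = -0.09448402778 eV

Photon energy: |ΔE| = |E_12 - E_6| = 0.28345208333 eV

Convert to wavelength using E = hc/λ with hc = 1239.84 eV·nm:
λ = hc/E = 1239.84 eV·nm / 0.28345208333 eV
λ = 4374.07263 nm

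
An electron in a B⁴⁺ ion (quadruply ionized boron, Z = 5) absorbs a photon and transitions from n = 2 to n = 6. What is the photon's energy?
75.58722 eV

The energy levels of a hydrogen-like atom are E_n = -13.6057 Z² eV / n².

Energy at n = 2: E_2 = -13.6057 × 5² / 2² = -85.03562500 eV
Energy at n = 6: E_6 = -13.6057 × 5² / 6² = -9.44840278 eV

The excitation energy is the difference:
ΔE = E_6 - E_2
ΔE = -9.44840278 - (-85.03562500)
ΔE = 75.58722 eV

Since this is positive, energy must be absorbed (photon absorption).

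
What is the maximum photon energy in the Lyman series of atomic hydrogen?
13.606 eV

The series limit corresponds to the transition from n = ∞ to n = 1.
This is the highest energy (shortest wavelength) transition in the Lyman series.

E_∞ = 0 eV
E_1 = -13.6057 / 1² = -13.606 eV

Energy at series limit:
ΔE = E_∞ - E_1 = 0 - (-13.606) = 13.606 eV

This energy equals the ionization energy from the n = 1 state of hydrogen.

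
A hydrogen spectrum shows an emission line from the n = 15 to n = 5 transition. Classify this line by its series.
Pfund series

The spectral series in hydrogen are named based on the final (lower) energy level:
- Lyman series: n_final = 1 (ultraviolet)
- Balmer series: n_final = 2 (visible/near-UV)
- Paschen series: n_final = 3 (infrared)
- Brackett series: n_final = 4 (infrared)
- Pfund series: n_final = 5 (far infrared)

Since this transition ends at n = 5, it belongs to the Pfund series.

For reference, this 15 → 5 line has photon energy
ΔE = 13.6057 eV × (1/5² - 1/15²) = 0.483758222 eV,
corresponding to wavelength λ = hc/ΔE = 1239.84 eV·nm / 0.483758222 eV = 2562.933 nm in the far infrared region.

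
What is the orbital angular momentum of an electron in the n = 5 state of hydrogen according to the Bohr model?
5.27e-34 J·s (or 5ℏ)

In the Bohr model, angular momentum is quantized:
L = nℏ

where ℏ = h/(2π) = 1.0546e-34 J·s

For n = 5:
L = 5 × 1.0546e-34 J·s
L = 5.27e-34 J·s

This can also be written as L = 5ℏ.
The angular momentum is an integer multiple of the reduced Planck constant.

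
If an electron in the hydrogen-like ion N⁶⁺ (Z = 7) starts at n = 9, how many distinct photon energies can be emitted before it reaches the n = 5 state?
10

The electron can occupy levels n = 5, 6, ..., 9 during de-excitation — that is m = 9 - 5 + 1 = 5 distinct levels.

The number of distinct spectral lines equals the number of ways to choose 2 of these m levels (each pair gives one possible emission transition):

Number of lines = m(m-1)/2 = 5×4/2 = 10

These correspond to all possible transitions between the 5 levels:
9 → 8, 9 → 7, 9 → 6, 9 → 5, 8 → 7, 8 → 6, 8 → 5, 7 → 6...

Each transition produces a photon with a unique energy (and thus wavelength). This count does not depend on Z.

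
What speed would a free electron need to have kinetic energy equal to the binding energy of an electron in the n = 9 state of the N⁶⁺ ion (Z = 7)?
1.702e+06 m/s (or 0.5676% of c)

The binding energy at n = 9 for N⁶⁺ is:
E_9 = -13.6057 × 7²/9² = -8.230609 eV
|E_9| = 8.230609 eV

Convert to Joules:
KE = 8.230609 eV × (1.602177 × 10⁻¹⁹ J/eV) = 1.31869e-18 J

Using KE = ½mv²:
v = √(2·KE/m_e)
v = √(2 × 1.31869e-18 J / 9.10938 × 10⁻³¹ kg)
v = 1.702e+06 m/s

This is approximately 0.5676% the speed of light.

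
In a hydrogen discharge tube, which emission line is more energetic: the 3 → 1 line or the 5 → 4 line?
3 → 1

Calculate the energy for each transition:

Transition 3 → 1:
ΔE₁ = |E_1 - E_3| = |-13.6057/1² - (-13.6057/3²)|
ΔE₁ = |-13.605700000000 - (-1.511744444444)| = 12.093955556 eV

Transition 5 → 4:
ΔE₂ = |E_4 - E_5| = |-13.6057/4² - (-13.6057/5²)|
ΔE₂ = |-0.850356250000 - (-0.544228000000)| = 0.306128250 eV

Since 12.093955556 eV > 0.306128250 eV, the transition 3 → 1 emits the more energetic photon.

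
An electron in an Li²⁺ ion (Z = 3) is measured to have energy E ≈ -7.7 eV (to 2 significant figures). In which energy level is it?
n = 4

The exact energy levels follow E_n = -13.6057 Z² / n² eV with Z = 3.

The measured value (-7.7 eV) is reported to only 2 significant figures, so we must test candidate n values and see which one matches to that precision.

Candidate energies:
  n = 2:  E = -13.6057 × 3² / 2² = -30.61283 eV
  n = 3:  E = -13.6057 × 3² / 3² = -13.60570 eV
  n = 4:  E = -13.6057 × 3² / 4² = -7.65321 eV  ← matches
  n = 5:  E = -13.6057 × 3² / 5² = -4.89805 eV
  n = 6:  E = -13.6057 × 3² / 6² = -3.40143 eV

Checking against the measurement of -7.7 eV (2 sig figs), only n = 4 agrees:
E_4 = -7.65321 eV, which rounds to -7.7 eV ✓

Therefore n = 4.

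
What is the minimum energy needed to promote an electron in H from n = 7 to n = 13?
0.19716 eV

The energy levels of a hydrogen-like atom are E_n = -13.6057 eV / n².

Energy at n = 7: E_7 = -13.6057 / 7² = -0.27766735 eV
Energy at n = 13: E_13 = -13.6057 / 13² = -0.08050710 eV

The excitation energy is the difference:
ΔE = E_13 - E_7
ΔE = -0.08050710 - (-0.27766735)
ΔE = 0.19716 eV

Since this is positive, energy must be absorbed (photon absorption).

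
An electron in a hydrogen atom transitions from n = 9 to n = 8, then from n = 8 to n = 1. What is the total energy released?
13.437728 eV

The energy levels of hydrogen are E_n = -13.6057 / n² eV.

First transition (9 → 8):
ΔE₁ = |E_8 - E_9|
ΔE₁ = |-0.212589062500 - (-0.167971604938)| = 0.044617458 eV

Second transition (8 → 1):
ΔE₂ = |E_1 - E_8|
ΔE₂ = |-13.605700000000 - (-0.212589062500)| = 13.393110938 eV

Total energy released:
E_total = ΔE₁ + ΔE₂ = 0.044617458 + 13.393110938 = 13.437728 eV

Note: This equals the direct transition 9 → 1: 13.437728 eV ✓
Energy is conserved regardless of the path taken.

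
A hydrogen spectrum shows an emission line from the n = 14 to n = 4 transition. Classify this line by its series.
Brackett series

The spectral series in hydrogen are named based on the final (lower) energy level:
- Lyman series: n_final = 1 (ultraviolet)
- Balmer series: n_final = 2 (visible/near-UV)
- Paschen series: n_final = 3 (infrared)
- Brackett series: n_final = 4 (infrared)
- Pfund series: n_final = 5 (far infrared)

Since this transition ends at n = 4, it belongs to the Brackett series.

For reference, this 14 → 4 line has photon energy
ΔE = 13.6057 eV × (1/4² - 1/14²) = 0.78093941327 eV,
corresponding to wavelength λ = hc/ΔE = 1239.84 eV·nm / 0.78093941327 eV = 1587.62636 nm in the infrared region.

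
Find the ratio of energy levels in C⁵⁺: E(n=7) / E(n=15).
4.591837

Using E_n = -13.6057 Z² / n² eV with Z = 6:

E_7 = -13.6057 × 6² / 7² = -489.8052 / 49 = -9.996024489796 eV
E_15 = -13.6057 × 6² / 15² = -489.8052 / 225 = -2.176912000000 eV

The ratio is:
E_7/E_15 = (-9.996024489796) / (-2.176912000000)
E_7/E_15 = (-489.8052/49) / (-489.8052/225)
E_7/E_15 = 225/49
E_7/E_15 = 4.591837
(Note: the Z² factors cancel in the ratio.)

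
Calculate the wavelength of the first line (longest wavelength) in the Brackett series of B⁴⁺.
162.002690 nm

The longest wavelength corresponds to the smallest energy transition in the series.
The Brackett series has all transitions ending at n_f = 4.

For B⁴⁺ (Z = 5), the first line (α-line) is the jump from n = 5 to n = 4:
E_5 = -13.6057 × 5² / 5² = -13.6057000000 eV
E_4 = -13.6057 × 5² / 4² = -21.2589062500 eV
ΔE = E_5 - E_4 = 7.6532062500 eV

λ = hc/E = 1239.84 eV·nm / 7.6532062500 eV
λ = 162.002690 nm

This is the α-line of the Brackett series in B⁴⁺.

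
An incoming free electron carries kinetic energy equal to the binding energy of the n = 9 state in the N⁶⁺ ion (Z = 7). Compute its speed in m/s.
1.70e+06 m/s (or 0.568% of c)

The binding energy at n = 9 for N⁶⁺ is:
E_9 = -13.6057 × 7²/9² = -8.23061 eV
|E_9| = 8.23061 eV

Convert to Joules:
KE = 8.23061 eV × (1.602177 × 10⁻¹⁹ J/eV) = 1.3187e-18 J

Using KE = ½mv²:
v = √(2·KE/m_e)
v = √(2 × 1.3187e-18 J / 9.10938 × 10⁻³¹ kg)
v = 1.70e+06 m/s

This is approximately 0.568% the speed of light.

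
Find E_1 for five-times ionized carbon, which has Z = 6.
-489.805 eV

For hydrogen-like ions, the energy levels scale with Z²:
E_n = -13.6057 Z² / n² eV

For C⁵⁺ (Z = 6) at n = 1:
E_1 = -13.6057 × 6² / 1²
E_1 = -13.6057 × 36 / 1
E_1 = -489.8052 / 1
E_1 = -489.805 eV

The energy is 36 times more negative than hydrogen at the same n due to the stronger nuclear charge.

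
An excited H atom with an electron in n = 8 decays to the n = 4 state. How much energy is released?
0.63777 eV

The energy levels are E_n = -13.6057 eV / n².

Energy at n = 8: E_8 = -13.6057 / 8² = -0.21258906 eV
Energy at n = 4: E_4 = -13.6057 / 4² = -0.85035625 eV

For emission (electron falling to lower state), the photon energy is:
E_photon = E_8 - E_4 = |-0.21258906 - (-0.85035625)|
E_photon = 0.63777 eV

This energy is carried away by the emitted photon.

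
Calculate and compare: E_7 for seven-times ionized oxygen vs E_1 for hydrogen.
O⁷⁺ at n = 7 (E = -17.77071 eV)

Using E_n = -13.6057 Z² / n² eV:

O⁷⁺ (Z = 8) at n = 7:
E = -13.6057 × 8² / 7² = -13.6057 × 64 / 49 = -17.77071020 eV

H (Z = 1) at n = 1:
E = -13.6057 × 1² / 1² = -13.6057 × 1 / 1 = -13.60570000 eV

Since -17.77071020 eV < -13.60570000 eV,
O⁷⁺ at n = 7 is more tightly bound (requires more energy to ionize).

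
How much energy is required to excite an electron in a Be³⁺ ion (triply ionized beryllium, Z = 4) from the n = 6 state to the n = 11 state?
4.25 eV

The energy levels of a hydrogen-like atom are E_n = -13.6057 Z² eV / n².

Energy at n = 6: E_6 = -13.6057 × 4² / 6² = -6.04698 eV
Energy at n = 11: E_11 = -13.6057 × 4² / 11² = -1.79910 eV

The excitation energy is the difference:
ΔE = E_11 - E_6
ΔE = -1.79910 - (-6.04698)
ΔE = 4.25 eV

Since this is positive, energy must be absorbed (photon absorption).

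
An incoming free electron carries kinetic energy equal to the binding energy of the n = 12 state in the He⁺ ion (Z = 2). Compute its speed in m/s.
3.64615e+05 m/s (or 0.122% of c)

The binding energy at n = 12 for He⁺ is:
E_12 = -13.6057 × 2²/12² = -0.377936111 eV
|E_12| = 0.377936111 eV

Convert to Joules:
KE = 0.377936111 eV × (1.602177 × 10⁻¹⁹ J/eV) = 6.0552054e-20 J

Using KE = ½mv²:
v = √(2·KE/m_e)
v = √(2 × 6.0552054e-20 J / 9.10938 × 10⁻³¹ kg)
v = 3.64615e+05 m/s

This is approximately 0.122% the speed of light.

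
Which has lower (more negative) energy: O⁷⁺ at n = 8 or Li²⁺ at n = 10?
O⁷⁺ at n = 8 (E = -13.605700 eV)

Using E_n = -13.6057 Z² / n² eV:

O⁷⁺ (Z = 8) at n = 8:
E = -13.6057 × 8² / 8² = -13.6057 × 64 / 64 = -13.605700000 eV

Li²⁺ (Z = 3) at n = 10:
E = -13.6057 × 3² / 10² = -13.6057 × 9 / 100 = -1.224513000 eV

Since -13.605700000 eV < -1.224513000 eV,
O⁷⁺ at n = 8 is more tightly bound (requires more energy to ionize).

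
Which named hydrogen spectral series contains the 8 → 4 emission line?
Brackett series

The spectral series in hydrogen are named based on the final (lower) energy level:
- Lyman series: n_final = 1 (ultraviolet)
- Balmer series: n_final = 2 (visible/near-UV)
- Paschen series: n_final = 3 (infrared)
- Brackett series: n_final = 4 (infrared)
- Pfund series: n_final = 5 (far infrared)

Since this transition ends at n = 4, it belongs to the Brackett series.

For reference, this 8 → 4 line has photon energy
ΔE = 13.6057 eV × (1/4² - 1/8²) = 0.6377671875 eV,
corresponding to wavelength λ = hc/ΔE = 1239.84 eV·nm / 0.6377671875 eV = 1944.0323 nm in the infrared region.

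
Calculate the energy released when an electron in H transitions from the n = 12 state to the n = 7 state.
0.183 eV

The energy levels are E_n = -13.6057 eV / n².

Energy at n = 12: E_12 = -13.6057 / 12² = -0.094484 eV
Energy at n = 7: E_7 = -13.6057 / 7² = -0.277667 eV

For emission (electron falling to lower state), the photon energy is:
E_photon = E_12 - E_7 = |-0.094484 - (-0.277667)|
E_photon = 0.183 eV

This energy is carried away by the emitted photon.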